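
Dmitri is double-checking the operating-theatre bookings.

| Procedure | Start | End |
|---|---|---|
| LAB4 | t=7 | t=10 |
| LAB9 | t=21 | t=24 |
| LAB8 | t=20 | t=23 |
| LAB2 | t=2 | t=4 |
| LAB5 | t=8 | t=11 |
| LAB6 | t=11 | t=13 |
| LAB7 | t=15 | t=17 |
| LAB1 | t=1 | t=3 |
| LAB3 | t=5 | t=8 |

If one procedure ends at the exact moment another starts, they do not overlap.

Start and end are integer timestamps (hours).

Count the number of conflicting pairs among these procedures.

4

Sorted by start: LAB1, LAB2, LAB3, LAB4, LAB5, LAB6, LAB7, LAB8, LAB9.
LAB2 starts before LAB1 ends → LAB1 and LAB2 overlap.
LAB3 starts after LAB1 ends, so LAB1 has no further overlaps.
LAB3 starts after LAB2 ends, so LAB2 has no further overlaps.
LAB4 starts before LAB3 ends → LAB3 and LAB4 overlap.
LAB5 starts exactly when LAB3 ends (back-to-back, no overlap), so LAB3 has no further overlaps.
LAB5 starts before LAB4 ends → LAB4 and LAB5 overlap.
LAB6 starts after LAB4 ends, so LAB4 has no further overlaps.
LAB6 starts exactly when LAB5 ends (back-to-back, no overlap), so LAB5 has no further overlaps.
LAB7 starts after LAB6 ends, so LAB6 has no further overlaps.
LAB8 starts after LAB7 ends, so LAB7 has no further overlaps.
LAB9 starts before LAB8 ends → LAB8 and LAB9 overlap.
Overlapping pairs: LAB1 & LAB2, LAB3 & LAB4, LAB4 & LAB5, LAB8 & LAB9 — 4 in total.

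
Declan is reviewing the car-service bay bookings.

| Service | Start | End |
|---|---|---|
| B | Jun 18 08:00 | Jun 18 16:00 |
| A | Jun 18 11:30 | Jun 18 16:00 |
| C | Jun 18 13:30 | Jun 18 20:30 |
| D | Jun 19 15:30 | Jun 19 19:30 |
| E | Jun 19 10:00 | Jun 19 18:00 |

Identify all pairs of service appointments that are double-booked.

Check each pair: they overlap iff neither finishes before the other starts.
Sorted by start: B, A, C, E, D.
A starts before B ends → B and A overlap.
C starts before B ends → B and C overlap.
E starts after B ends, so nothing later overlaps B either.
C starts before A ends → A and C overlap.
E starts after A ends, so nothing later overlaps A either.
E starts after C ends, so nothing later overlaps C either.
D starts before E ends → E and D overlap.

A & B, A & C, B & C, D & E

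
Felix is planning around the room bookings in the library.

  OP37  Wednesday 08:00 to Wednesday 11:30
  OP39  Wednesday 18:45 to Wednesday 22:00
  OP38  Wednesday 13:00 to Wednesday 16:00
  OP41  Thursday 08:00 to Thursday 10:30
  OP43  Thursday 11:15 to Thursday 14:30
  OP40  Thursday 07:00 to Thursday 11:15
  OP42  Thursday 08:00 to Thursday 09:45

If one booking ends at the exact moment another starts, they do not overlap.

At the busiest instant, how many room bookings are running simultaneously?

3

Sweep the timeline, counting +1 at each start and −1 at each end (ends before starts at a tie):
Wednesday 08:00 start OP37 → 1
Wednesday 11:30 end OP37 → 0
Wednesday 13:00 start OP38 → 1
Wednesday 16:00 end OP38 → 0
Wednesday 18:45 start OP39 → 1
Wednesday 22:00 end OP39 → 0
Thursday 07:00 start OP40 → 1
Thursday 08:00 start OP41 → 2
Thursday 08:00 start OP42 → 3
Thursday 09:45 end OP42 → 2
Thursday 10:30 end OP41 → 1
Thursday 11:15 end OP40 → 0
Thursday 11:15 start OP43 → 1
Thursday 14:30 end OP43 → 0
Peak is 3, at Thursday 08:00 (OP40, OP41, OP42).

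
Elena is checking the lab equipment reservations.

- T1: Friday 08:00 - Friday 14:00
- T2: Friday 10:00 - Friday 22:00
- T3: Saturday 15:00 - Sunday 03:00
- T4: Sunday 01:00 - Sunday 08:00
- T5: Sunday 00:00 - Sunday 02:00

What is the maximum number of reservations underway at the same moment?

3

Sort all start/end points and keep a running count:
Friday 08:00 start T1 → 1
Friday 10:00 start T2 → 2
Friday 14:00 end T1 → 1
Friday 22:00 end T2 → 0
Saturday 15:00 start T3 → 1
Sunday 00:00 start T5 → 2
Sunday 01:00 start T4 → 3
Sunday 02:00 end T5 → 2
Sunday 03:00 end T3 → 1
Sunday 08:00 end T4 → 0
Peak is 3, at Sunday 01:00 (T3, T4, T5).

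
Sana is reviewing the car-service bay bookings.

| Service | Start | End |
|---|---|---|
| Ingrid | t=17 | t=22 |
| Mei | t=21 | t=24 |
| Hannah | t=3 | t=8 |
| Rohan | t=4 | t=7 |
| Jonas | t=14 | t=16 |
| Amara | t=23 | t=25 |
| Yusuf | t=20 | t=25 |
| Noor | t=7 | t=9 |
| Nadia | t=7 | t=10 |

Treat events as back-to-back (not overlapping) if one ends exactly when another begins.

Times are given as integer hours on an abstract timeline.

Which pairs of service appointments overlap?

Sorted by start: Hannah, Rohan, Noor, Nadia, Jonas, Ingrid, Yusuf, Mei, Amara.
Rohan starts before Hannah ends → Hannah and Rohan overlap.
Noor starts before Hannah ends → Hannah and Noor overlap.
Nadia starts before Hannah ends → Hannah and Nadia overlap.
Jonas starts after Hannah ends; Hannah is clear from here.
Noor starts exactly when Rohan ends (back-to-back, no overlap); Rohan is clear from here.
Nadia starts before Noor ends → Noor and Nadia overlap.
Jonas starts after Noor ends; Noor is clear from here.
Jonas starts after Nadia ends; Nadia is clear from here.
Ingrid starts after Jonas ends; Jonas is clear from here.
Yusuf starts before Ingrid ends → Ingrid and Yusuf overlap.
Mei starts before Ingrid ends → Ingrid and Mei overlap.
Amara starts after Ingrid ends.
Mei starts before Yusuf ends → Yusuf and Mei overlap.
Amara starts before Yusuf ends → Yusuf and Amara overlap.
Amara starts before Mei ends → Mei and Amara overlap.

Amara & Mei, Amara & Yusuf, Hannah & Nadia, Hannah & Noor, Hannah & Rohan, Ingrid & Mei, Ingrid & Yusuf, Mei & Yusuf, Nadia & Noor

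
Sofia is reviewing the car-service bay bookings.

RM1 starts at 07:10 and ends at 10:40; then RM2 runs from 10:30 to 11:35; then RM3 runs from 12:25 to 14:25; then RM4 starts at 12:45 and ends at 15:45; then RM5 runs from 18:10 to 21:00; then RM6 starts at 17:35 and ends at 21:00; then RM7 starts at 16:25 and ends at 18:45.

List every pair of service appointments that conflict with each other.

Sorted by start: RM1, RM2, RM3, RM4, RM7, RM6, RM5.
RM2 starts before RM1 ends → RM1 and RM2 overlap.
RM3 starts after RM1 ends, so nothing later overlaps RM1 either.
RM3 starts after RM2 ends, so nothing later overlaps RM2 either.
RM4 starts before RM3 ends → RM3 and RM4 overlap.
RM7 starts after RM3 ends, so nothing later overlaps RM3 either.
RM7 starts after RM4 ends, so nothing later overlaps RM4 either.
RM6 starts before RM7 ends → RM7 and RM6 overlap.
RM5 starts before RM7 ends → RM7 and RM5 overlap.
RM5 starts before RM6 ends → RM6 and RM5 overlap.

RM1 & RM2, RM3 & RM4, RM5 & RM6, RM5 & RM7, RM6 & RM7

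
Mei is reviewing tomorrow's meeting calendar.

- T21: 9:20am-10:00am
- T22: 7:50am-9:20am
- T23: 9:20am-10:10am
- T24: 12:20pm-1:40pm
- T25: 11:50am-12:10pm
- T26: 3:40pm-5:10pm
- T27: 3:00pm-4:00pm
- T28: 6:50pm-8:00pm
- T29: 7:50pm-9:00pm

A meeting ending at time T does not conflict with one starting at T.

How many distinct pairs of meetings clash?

Sorted by start: T22, T21, T23, T25, T24, T27, T26, T28, T29.
T21 starts exactly when T22 ends (back-to-back, no overlap) — done with T22.
T23 starts before T21 ends → T21 and T23 overlap.
T25 starts after T21 ends — done with T21.
T25 starts after T23 ends — done with T23.
T24 starts after T25 ends — done with T25.
T27 starts after T24 ends — done with T24.
T26 starts before T27 ends → T27 and T26 overlap.
T28 starts after T27 ends — done with T27.
T28 starts after T26 ends — done with T26.
T29 starts before T28 ends → T28 and T29 overlap.
Overlapping pairs: T21 & T23, T26 & T27, T28 & T29 — 3 in total.

3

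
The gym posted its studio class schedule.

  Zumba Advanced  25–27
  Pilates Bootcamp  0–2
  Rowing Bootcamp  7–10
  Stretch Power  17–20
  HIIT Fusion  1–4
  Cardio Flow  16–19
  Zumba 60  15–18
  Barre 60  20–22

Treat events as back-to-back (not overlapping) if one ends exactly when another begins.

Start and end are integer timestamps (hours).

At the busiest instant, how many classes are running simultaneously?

3

Sweep the timeline, counting +1 at each start and −1 at each end (ends before starts at a tie):
0 start Pilates Bootcamp → 1
1 start HIIT Fusion → 2
2 end Pilates Bootcamp → 1
4 end HIIT Fusion → 0
7 start Rowing Bootcamp → 1
10 end Rowing Bootcamp → 0
15 start Zumba 60 → 1
16 start Cardio Flow → 2
17 start Stretch Power → 3
18 end Zumba 60 → 2
19 end Cardio Flow → 1
20 end Stretch Power → 0
20 start Barre 60 → 1
22 end Barre 60 → 0
25 start Zumba Advanced → 1
27 end Zumba Advanced → 0
Peak is 3, at 17 (Cardio Flow, Stretch Power, Zumba 60).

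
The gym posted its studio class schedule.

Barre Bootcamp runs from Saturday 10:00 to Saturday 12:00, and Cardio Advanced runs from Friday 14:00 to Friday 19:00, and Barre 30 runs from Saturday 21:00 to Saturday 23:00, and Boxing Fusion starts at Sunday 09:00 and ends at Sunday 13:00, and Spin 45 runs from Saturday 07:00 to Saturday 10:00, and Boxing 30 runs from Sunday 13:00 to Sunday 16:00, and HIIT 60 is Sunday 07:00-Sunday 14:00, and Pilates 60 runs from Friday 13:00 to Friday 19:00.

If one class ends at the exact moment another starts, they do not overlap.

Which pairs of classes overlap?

Two intervals overlap when each starts before the other ends.
Sorted by start: Pilates 60, Cardio Advanced, Spin 45, Barre Bootcamp, Barre 30, HIIT 60, Boxing Fusion, Boxing 30.
Cardio Advanced starts before Pilates 60 ends → Pilates 60 and Cardio Advanced overlap.
Spin 45 starts after Pilates 60 ends, so Pilates 60 has no further overlaps.
Spin 45 starts after Cardio Advanced ends, so Cardio Advanced has no further overlaps.
Barre Bootcamp starts exactly when Spin 45 ends (back-to-back, no overlap), so Spin 45 has no further overlaps.
Barre 30 starts after Barre Bootcamp ends, so Barre Bootcamp has no further overlaps.
HIIT 60 starts after Barre 30 ends, so Barre 30 has no further overlaps.
Boxing Fusion starts before HIIT 60 ends → HIIT 60 and Boxing Fusion overlap.
Boxing 30 starts before HIIT 60 ends → HIIT 60 and Boxing 30 overlap.
Boxing 30 starts exactly when Boxing Fusion ends (back-to-back, no overlap).

Boxing 30 & HIIT 60, Boxing Fusion & HIIT 60, Cardio Advanced & Pilates 60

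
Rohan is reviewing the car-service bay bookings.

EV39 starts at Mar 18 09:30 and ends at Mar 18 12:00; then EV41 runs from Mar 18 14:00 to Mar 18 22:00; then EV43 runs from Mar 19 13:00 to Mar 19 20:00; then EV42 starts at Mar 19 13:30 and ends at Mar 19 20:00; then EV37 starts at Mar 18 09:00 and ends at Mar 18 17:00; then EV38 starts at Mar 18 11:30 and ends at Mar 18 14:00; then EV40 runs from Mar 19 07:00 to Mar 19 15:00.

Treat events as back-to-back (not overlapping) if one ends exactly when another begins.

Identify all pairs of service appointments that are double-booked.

EV37 & EV38, EV37 & EV39, EV37 & EV41, EV38 & EV39, EV40 & EV42, EV40 & EV43, EV42 & EV43

Sorted by start: EV37, EV39, EV38, EV41, EV40, EV43, EV42.
EV39 starts before EV37 ends → EV37 and EV39 overlap.
EV38 starts before EV37 ends → EV37 and EV38 overlap.
EV41 starts before EV37 ends → EV37 and EV41 overlap.
EV40 starts after EV37 ends; EV37 is clear from here.
EV38 starts before EV39 ends → EV39 and EV38 overlap.
EV41 starts after EV39 ends; EV39 is clear from here.
EV41 starts exactly when EV38 ends (back-to-back, no overlap); EV38 is clear from here.
EV40 starts after EV41 ends; EV41 is clear from here.
EV43 starts before EV40 ends → EV40 and EV43 overlap.
EV42 starts before EV40 ends → EV40 and EV42 overlap.
EV42 starts before EV43 ends → EV43 and EV42 overlap.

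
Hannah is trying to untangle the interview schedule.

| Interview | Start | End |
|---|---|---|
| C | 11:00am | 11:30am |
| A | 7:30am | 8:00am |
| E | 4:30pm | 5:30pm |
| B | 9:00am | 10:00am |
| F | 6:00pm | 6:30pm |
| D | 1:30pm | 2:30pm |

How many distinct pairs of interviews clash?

0

Sorted by start: A, B, C, D, E, F.
B starts after A ends, so nothing later overlaps A either.
C starts after B ends, so nothing later overlaps B either.
D starts after C ends, so nothing later overlaps C either.
E starts after D ends, so nothing later overlaps D either.
F starts after E ends.
No pair overlaps.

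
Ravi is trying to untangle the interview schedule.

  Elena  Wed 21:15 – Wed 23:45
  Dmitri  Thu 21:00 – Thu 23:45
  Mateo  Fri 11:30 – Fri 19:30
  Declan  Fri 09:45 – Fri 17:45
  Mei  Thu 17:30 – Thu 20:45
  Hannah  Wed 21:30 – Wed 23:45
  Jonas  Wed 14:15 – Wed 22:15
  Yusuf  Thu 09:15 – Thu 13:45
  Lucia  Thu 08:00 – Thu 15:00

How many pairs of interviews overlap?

Sorted by start: Jonas, Elena, Hannah, Lucia, Yusuf, Mei, Dmitri, Declan, Mateo.
Elena starts before Jonas ends → Jonas and Elena overlap.
Hannah starts before Jonas ends → Jonas and Hannah overlap.
Lucia starts after Jonas ends; Jonas is clear from here.
Hannah starts before Elena ends → Elena and Hannah overlap.
Lucia starts after Elena ends; Elena is clear from here.
Lucia starts after Hannah ends; Hannah is clear from here.
Yusuf starts before Lucia ends → Lucia and Yusuf overlap.
Mei starts after Lucia ends; Lucia is clear from here.
Mei starts after Yusuf ends; Yusuf is clear from here.
Dmitri starts after Mei ends; Mei is clear from here.
Declan starts after Dmitri ends; Dmitri is clear from here.
Mateo starts before Declan ends → Declan and Mateo overlap.
Overlapping pairs: Declan & Mateo, Elena & Hannah, Elena & Jonas, Hannah & Jonas, Lucia & Yusuf — 5 in total.

5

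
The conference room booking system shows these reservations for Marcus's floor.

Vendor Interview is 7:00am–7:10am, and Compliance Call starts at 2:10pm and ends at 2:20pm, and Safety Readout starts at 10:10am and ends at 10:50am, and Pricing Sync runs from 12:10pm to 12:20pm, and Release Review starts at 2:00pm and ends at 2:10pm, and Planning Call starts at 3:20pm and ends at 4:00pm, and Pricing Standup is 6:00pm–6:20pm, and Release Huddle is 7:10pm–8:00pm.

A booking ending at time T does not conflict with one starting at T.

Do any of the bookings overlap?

Sorted by start: Vendor Interview, Safety Readout, Pricing Sync, Release Review, Compliance Call, Planning Call, Pricing Standup, Release Huddle.
Safety Readout starts after Vendor Interview ends — done with Vendor Interview.
Pricing Sync starts after Safety Readout ends — done with Safety Readout.
Release Review starts after Pricing Sync ends — done with Pricing Sync.
Compliance Call starts exactly when Release Review ends (back-to-back, no overlap) — done with Release Review.
Planning Call starts after Compliance Call ends — done with Compliance Call.
Pricing Standup starts after Planning Call ends — done with Planning Call.
Release Huddle starts after Pricing Standup ends.
Every pair is clear; the schedule has no overlaps.

No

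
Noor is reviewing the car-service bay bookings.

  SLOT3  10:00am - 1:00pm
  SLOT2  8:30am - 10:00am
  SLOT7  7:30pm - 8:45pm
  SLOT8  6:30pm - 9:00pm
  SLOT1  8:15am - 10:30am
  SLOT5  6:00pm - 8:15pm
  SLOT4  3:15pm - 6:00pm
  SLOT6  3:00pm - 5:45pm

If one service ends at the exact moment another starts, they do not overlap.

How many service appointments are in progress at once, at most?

3

Sort all start/end points and keep a running count:
8:15am start SLOT1 → 1
8:30am start SLOT2 → 2
10:00am end SLOT2 → 1
10:00am start SLOT3 → 2
10:30am end SLOT1 → 1
1:00pm end SLOT3 → 0
3:00pm start SLOT6 → 1
3:15pm start SLOT4 → 2
5:45pm end SLOT6 → 1
6:00pm end SLOT4 → 0
6:00pm start SLOT5 → 1
6:30pm start SLOT8 → 2
7:30pm start SLOT7 → 3
8:15pm end SLOT5 → 2
8:45pm end SLOT7 → 1
9:00pm end SLOT8 → 0
Peak is 3, at 7:30pm (SLOT5, SLOT7, SLOT8).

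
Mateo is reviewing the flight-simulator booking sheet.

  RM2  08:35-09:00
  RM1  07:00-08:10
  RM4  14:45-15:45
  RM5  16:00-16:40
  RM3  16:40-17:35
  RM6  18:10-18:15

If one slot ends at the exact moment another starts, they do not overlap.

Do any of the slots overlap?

Sorted by start: RM1, RM2, RM4, RM5, RM3, RM6.
RM2 starts after RM1 ends, so nothing later overlaps RM1 either.
RM4 starts after RM2 ends, so nothing later overlaps RM2 either.
RM5 starts after RM4 ends, so nothing later overlaps RM4 either.
RM3 starts exactly when RM5 ends (back-to-back, no overlap), so nothing later overlaps RM5 either.
RM6 starts after RM3 ends.
Every pair is clear; the schedule has no overlaps.

No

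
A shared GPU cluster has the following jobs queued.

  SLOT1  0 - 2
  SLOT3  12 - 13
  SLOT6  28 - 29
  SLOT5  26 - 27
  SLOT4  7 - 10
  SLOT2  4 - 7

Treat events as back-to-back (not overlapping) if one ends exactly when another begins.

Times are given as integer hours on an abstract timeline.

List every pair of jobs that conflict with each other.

Sorted by start: SLOT1, SLOT2, SLOT4, SLOT3, SLOT5, SLOT6.
SLOT2 starts after SLOT1 ends; SLOT1 is clear from here.
SLOT4 starts exactly when SLOT2 ends (back-to-back, no overlap); SLOT2 is clear from here.
SLOT3 starts after SLOT4 ends; SLOT4 is clear from here.
SLOT5 starts after SLOT3 ends; SLOT3 is clear from here.
SLOT6 starts after SLOT5 ends.

no conflicts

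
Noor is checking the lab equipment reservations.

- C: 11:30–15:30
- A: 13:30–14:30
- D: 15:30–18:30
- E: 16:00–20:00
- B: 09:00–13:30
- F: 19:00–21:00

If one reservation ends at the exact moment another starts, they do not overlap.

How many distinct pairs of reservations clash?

Sorted by start: B, C, A, D, E, F.
C starts before B ends → B and C overlap.
A starts exactly when B ends (back-to-back, no overlap) — done with B.
A starts before C ends → C and A overlap.
D starts exactly when C ends (back-to-back, no overlap) — done with C.
D starts after A ends — done with A.
E starts before D ends → D and E overlap.
F starts after D ends.
F starts before E ends → E and F overlap.
Overlapping pairs: A & C, B & C, D & E, E & F — 4 in total.

4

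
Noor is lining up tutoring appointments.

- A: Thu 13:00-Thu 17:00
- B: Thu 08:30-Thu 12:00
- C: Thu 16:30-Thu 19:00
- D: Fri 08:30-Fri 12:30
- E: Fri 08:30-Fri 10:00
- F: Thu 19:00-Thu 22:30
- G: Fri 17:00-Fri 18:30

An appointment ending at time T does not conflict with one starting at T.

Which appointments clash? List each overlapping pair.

Sorted by start: B, A, C, F, D, E, G.
A starts after B ends — done with B.
C starts before A ends → A and C overlap.
F starts after A ends — done with A.
F starts exactly when C ends (back-to-back, no overlap) — done with C.
D starts after F ends — done with F.
E starts before D ends → D and E overlap.
G starts after D ends.
G starts after E ends.

A & C, D & E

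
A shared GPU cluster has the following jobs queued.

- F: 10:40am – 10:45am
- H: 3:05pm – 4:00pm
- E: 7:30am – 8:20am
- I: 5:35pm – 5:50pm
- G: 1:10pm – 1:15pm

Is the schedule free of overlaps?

Sorted by start: E, F, G, H, I.
F starts after E ends — done with E.
G starts after F ends — done with F.
H starts after G ends — done with G.
I starts after H ends.
Every pair is clear; the schedule has no overlaps.

Yes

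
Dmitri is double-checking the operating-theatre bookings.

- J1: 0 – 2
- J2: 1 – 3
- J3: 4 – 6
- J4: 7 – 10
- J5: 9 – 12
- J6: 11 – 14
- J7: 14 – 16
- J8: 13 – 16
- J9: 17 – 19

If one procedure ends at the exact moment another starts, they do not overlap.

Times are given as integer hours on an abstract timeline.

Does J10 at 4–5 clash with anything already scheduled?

J1: ends 2 at or before J10 starts 4 → clear.
J2: ends 3 at or before J10 starts 4 → clear.
J3: starts 4 before J10 ends 5, and ends 6 after J10 starts 4 → overlap.
J4: starts 7 at or after J10 ends 5 → clear.
J5: starts 9 at or after J10 ends 5 → clear.
J6: starts 11 at or after J10 ends 5 → clear.
J8: starts 13 at or after J10 ends 5 → clear.
J7: starts 14 at or after J10 ends 5 → clear.
J9: starts 17 at or after J10 ends 5 → clear.
J10 overlaps J3.

Yes — it overlaps J3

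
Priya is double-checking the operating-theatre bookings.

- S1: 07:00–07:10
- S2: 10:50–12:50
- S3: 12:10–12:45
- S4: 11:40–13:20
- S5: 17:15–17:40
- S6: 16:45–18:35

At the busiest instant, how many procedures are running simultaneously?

Sweep the timeline, counting +1 at each start and −1 at each end (ends before starts at a tie):
07:00 start S1 → 1
07:10 end S1 → 0
10:50 start S2 → 1
11:40 start S4 → 2
12:10 start S3 → 3
12:45 end S3 → 2
12:50 end S2 → 1
13:20 end S4 → 0
16:45 start S6 → 1
17:15 start S5 → 2
17:40 end S5 → 1
18:35 end S6 → 0
Peak is 3, at 12:10 (S2, S3, S4).

3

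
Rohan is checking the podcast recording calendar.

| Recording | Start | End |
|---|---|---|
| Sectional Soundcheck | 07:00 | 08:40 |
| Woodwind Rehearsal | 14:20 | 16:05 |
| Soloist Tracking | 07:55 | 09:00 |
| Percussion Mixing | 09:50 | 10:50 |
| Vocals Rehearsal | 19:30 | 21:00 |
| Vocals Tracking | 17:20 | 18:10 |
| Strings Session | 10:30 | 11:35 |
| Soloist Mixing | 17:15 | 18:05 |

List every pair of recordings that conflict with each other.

Percussion Mixing & Strings Session, Sectional Soundcheck & Soloist Tracking, Soloist Mixing & Vocals Tracking

Sorted by start: Sectional Soundcheck, Soloist Tracking, Percussion Mixing, Strings Session, Woodwind Rehearsal, Soloist Mixing, Vocals Tracking, Vocals Rehearsal.
Soloist Tracking starts before Sectional Soundcheck ends → Sectional Soundcheck and Soloist Tracking overlap.
Percussion Mixing starts after Sectional Soundcheck ends; Sectional Soundcheck is clear from here.
Percussion Mixing starts after Soloist Tracking ends; Soloist Tracking is clear from here.
Strings Session starts before Percussion Mixing ends → Percussion Mixing and Strings Session overlap.
Woodwind Rehearsal starts after Percussion Mixing ends; Percussion Mixing is clear from here.
Woodwind Rehearsal starts after Strings Session ends; Strings Session is clear from here.
Soloist Mixing starts after Woodwind Rehearsal ends; Woodwind Rehearsal is clear from here.
Vocals Tracking starts before Soloist Mixing ends → Soloist Mixing and Vocals Tracking overlap.
Vocals Rehearsal starts after Soloist Mixing ends.
Vocals Rehearsal starts after Vocals Tracking ends.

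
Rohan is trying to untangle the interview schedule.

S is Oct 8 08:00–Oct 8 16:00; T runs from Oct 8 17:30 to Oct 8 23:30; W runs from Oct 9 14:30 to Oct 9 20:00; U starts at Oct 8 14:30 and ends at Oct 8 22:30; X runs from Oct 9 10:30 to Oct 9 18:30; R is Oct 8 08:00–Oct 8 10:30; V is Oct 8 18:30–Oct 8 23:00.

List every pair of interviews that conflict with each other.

Two intervals overlap when each starts before the other ends.
Sorted by start: R, S, U, T, V, X, W.
S starts before R ends → R and S overlap.
U starts after R ends, so nothing later overlaps R either.
U starts before S ends → S and U overlap.
T starts after S ends, so nothing later overlaps S either.
T starts before U ends → U and T overlap.
V starts before U ends → U and V overlap.
X starts after U ends, so nothing later overlaps U either.
V starts before T ends → T and V overlap.
X starts after T ends, so nothing later overlaps T either.
X starts after V ends, so nothing later overlaps V either.
W starts before X ends → X and W overlap.

R & S, S & U, T & U, T & V, U & V, W & X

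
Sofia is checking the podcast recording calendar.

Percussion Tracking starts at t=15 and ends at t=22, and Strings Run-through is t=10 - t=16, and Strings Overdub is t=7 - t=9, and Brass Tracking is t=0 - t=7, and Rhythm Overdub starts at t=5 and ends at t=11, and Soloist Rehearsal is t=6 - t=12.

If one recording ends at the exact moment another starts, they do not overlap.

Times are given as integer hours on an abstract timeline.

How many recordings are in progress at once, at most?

3

Walk through starts and ends in time order (an end at T is processed before a start at T):
t=0 start Brass Tracking → 1
t=5 start Rhythm Overdub → 2
t=6 start Soloist Rehearsal → 3
t=7 end Brass Tracking → 2
t=7 start Strings Overdub → 3
t=9 end Strings Overdub → 2
t=10 start Strings Run-through → 3
t=11 end Rhythm Overdub → 2
t=12 end Soloist Rehearsal → 1
t=15 start Percussion Tracking → 2
t=16 end Strings Run-through → 1
t=22 end Percussion Tracking → 0
Peak is 3, at t=6 (Brass Tracking, Rhythm Overdub, Soloist Rehearsal).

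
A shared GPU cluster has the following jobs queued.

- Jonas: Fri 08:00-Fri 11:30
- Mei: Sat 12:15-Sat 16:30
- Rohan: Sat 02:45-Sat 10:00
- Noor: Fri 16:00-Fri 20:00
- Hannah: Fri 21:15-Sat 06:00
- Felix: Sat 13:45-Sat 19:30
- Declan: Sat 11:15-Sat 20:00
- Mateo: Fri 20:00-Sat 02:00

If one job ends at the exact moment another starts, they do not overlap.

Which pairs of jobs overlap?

Declan & Felix, Declan & Mei, Felix & Mei, Hannah & Mateo, Hannah & Rohan

Sorted by start: Jonas, Noor, Mateo, Hannah, Rohan, Declan, Mei, Felix.
Noor starts after Jonas ends; Jonas is clear from here.
Mateo starts exactly when Noor ends (back-to-back, no overlap); Noor is clear from here.
Hannah starts before Mateo ends → Mateo and Hannah overlap.
Rohan starts after Mateo ends; Mateo is clear from here.
Rohan starts before Hannah ends → Hannah and Rohan overlap.
Declan starts after Hannah ends; Hannah is clear from here.
Declan starts after Rohan ends; Rohan is clear from here.
Mei starts before Declan ends → Declan and Mei overlap.
Felix starts before Declan ends → Declan and Felix overlap.
Felix starts before Mei ends → Mei and Felix overlap.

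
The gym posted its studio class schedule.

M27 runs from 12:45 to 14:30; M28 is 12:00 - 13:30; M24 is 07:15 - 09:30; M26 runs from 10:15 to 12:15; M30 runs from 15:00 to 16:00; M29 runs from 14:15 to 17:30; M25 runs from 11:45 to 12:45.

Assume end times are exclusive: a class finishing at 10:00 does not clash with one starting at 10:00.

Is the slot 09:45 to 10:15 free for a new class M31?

M24: ends 09:30 at or before M31 starts 09:45 → clear.
M26: starts 10:15 at or after M31 ends 10:15 → clear.
M25: starts 11:45 at or after M31 ends 10:15 → clear.
M28: starts 12:00 at or after M31 ends 10:15 → clear.
M27: starts 12:45 at or after M31 ends 10:15 → clear.
M29: starts 14:15 at or after M31 ends 10:15 → clear.
M30: starts 15:00 at or after M31 ends 10:15 → clear.

Yes — the slot is free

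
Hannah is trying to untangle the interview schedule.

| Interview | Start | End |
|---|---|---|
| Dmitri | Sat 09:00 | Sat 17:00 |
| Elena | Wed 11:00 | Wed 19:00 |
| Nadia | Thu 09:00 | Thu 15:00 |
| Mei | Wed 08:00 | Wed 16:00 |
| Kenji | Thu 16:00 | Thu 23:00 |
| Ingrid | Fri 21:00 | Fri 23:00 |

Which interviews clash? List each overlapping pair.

Sorted by start: Mei, Elena, Nadia, Kenji, Ingrid, Dmitri.
Elena starts before Mei ends → Mei and Elena overlap.
Nadia starts after Mei ends, so Mei has no further overlaps.
Nadia starts after Elena ends, so Elena has no further overlaps.
Kenji starts after Nadia ends, so Nadia has no further overlaps.
Ingrid starts after Kenji ends, so Kenji has no further overlaps.
Dmitri starts after Ingrid ends.

Elena & Mei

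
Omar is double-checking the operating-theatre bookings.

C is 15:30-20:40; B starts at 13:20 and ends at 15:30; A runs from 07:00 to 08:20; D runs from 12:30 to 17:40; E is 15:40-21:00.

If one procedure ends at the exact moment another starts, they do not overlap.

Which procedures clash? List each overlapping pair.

Sorted by start: A, D, B, C, E.
D starts after A ends, so A has no further overlaps.
B starts before D ends → D and B overlap.
C starts before D ends → D and C overlap.
E starts before D ends → D and E overlap.
C starts exactly when B ends (back-to-back, no overlap), so B has no further overlaps.
E starts before C ends → C and E overlap.

B & D, C & D, C & E, D & E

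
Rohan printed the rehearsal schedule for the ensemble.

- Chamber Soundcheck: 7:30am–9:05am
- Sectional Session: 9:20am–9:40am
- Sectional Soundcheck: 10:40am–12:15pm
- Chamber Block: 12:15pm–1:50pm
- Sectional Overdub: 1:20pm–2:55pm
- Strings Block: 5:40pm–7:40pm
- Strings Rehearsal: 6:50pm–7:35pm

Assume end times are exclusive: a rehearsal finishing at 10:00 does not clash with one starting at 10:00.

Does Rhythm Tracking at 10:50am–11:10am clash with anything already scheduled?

Chamber Soundcheck: ends 9:05am at or before Rhythm Tracking starts 10:50am → clear.
Sectional Session: ends 9:40am at or before Rhythm Tracking starts 10:50am → clear.
Sectional Soundcheck: starts 10:40am before Rhythm Tracking ends 11:10am, and ends 12:15pm after Rhythm Tracking starts 10:50am → overlap.
Chamber Block: starts 12:15pm at or after Rhythm Tracking ends 11:10am → clear.
Sectional Overdub: starts 1:20pm at or after Rhythm Tracking ends 11:10am → clear.
Strings Block: starts 5:40pm at or after Rhythm Tracking ends 11:10am → clear.
Strings Rehearsal: starts 6:50pm at or after Rhythm Tracking ends 11:10am → clear.
Rhythm Tracking overlaps Sectional Soundcheck.

Yes — it overlaps Sectional Soundcheck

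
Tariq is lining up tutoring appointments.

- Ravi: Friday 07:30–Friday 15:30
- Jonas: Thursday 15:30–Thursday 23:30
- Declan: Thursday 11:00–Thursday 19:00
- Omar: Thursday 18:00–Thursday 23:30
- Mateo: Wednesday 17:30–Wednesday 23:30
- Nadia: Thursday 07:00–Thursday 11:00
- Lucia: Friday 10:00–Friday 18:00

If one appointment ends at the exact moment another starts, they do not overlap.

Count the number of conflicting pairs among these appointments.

Two intervals overlap when each starts before the other ends.
Sorted by start: Mateo, Nadia, Declan, Jonas, Omar, Ravi, Lucia.
Nadia starts after Mateo ends, so nothing later overlaps Mateo either.
Declan starts exactly when Nadia ends (back-to-back, no overlap), so nothing later overlaps Nadia either.
Jonas starts before Declan ends → Declan and Jonas overlap.
Omar starts before Declan ends → Declan and Omar overlap.
Ravi starts after Declan ends, so nothing later overlaps Declan either.
Omar starts before Jonas ends → Jonas and Omar overlap.
Ravi starts after Jonas ends, so nothing later overlaps Jonas either.
Ravi starts after Omar ends, so nothing later overlaps Omar either.
Lucia starts before Ravi ends → Ravi and Lucia overlap.
Overlapping pairs: Declan & Jonas, Declan & Omar, Jonas & Omar, Lucia & Ravi — 4 in total.

4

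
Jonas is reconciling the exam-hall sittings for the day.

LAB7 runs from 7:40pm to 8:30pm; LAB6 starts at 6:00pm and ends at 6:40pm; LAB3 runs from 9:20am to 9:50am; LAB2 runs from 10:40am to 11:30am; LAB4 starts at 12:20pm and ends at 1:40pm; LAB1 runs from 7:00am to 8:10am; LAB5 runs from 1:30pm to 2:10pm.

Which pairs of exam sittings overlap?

Two intervals overlap when each starts before the other ends.
Sorted by start: LAB1, LAB3, LAB2, LAB4, LAB5, LAB6, LAB7.
LAB3 starts after LAB1 ends, so LAB1 has no further overlaps.
LAB2 starts after LAB3 ends, so LAB3 has no further overlaps.
LAB4 starts after LAB2 ends, so LAB2 has no further overlaps.
LAB5 starts before LAB4 ends → LAB4 and LAB5 overlap.
LAB6 starts after LAB4 ends, so LAB4 has no further overlaps.
LAB6 starts after LAB5 ends, so LAB5 has no further overlaps.
LAB7 starts after LAB6 ends.

LAB4 & LAB5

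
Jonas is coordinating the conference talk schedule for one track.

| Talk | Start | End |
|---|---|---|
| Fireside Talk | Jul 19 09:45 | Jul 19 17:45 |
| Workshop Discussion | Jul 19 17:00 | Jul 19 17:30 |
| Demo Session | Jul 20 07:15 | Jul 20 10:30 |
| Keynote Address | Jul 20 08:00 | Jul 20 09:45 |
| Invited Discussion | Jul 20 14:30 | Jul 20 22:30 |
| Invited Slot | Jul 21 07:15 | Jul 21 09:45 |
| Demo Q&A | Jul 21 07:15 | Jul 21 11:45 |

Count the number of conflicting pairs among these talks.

Sorted by start: Fireside Talk, Workshop Discussion, Demo Session, Keynote Address, Invited Discussion, Invited Slot, Demo Q&A.
Workshop Discussion starts before Fireside Talk ends → Fireside Talk and Workshop Discussion overlap.
Demo Session starts after Fireside Talk ends; Fireside Talk is clear from here.
Demo Session starts after Workshop Discussion ends; Workshop Discussion is clear from here.
Keynote Address starts before Demo Session ends → Demo Session and Keynote Address overlap.
Invited Discussion starts after Demo Session ends; Demo Session is clear from here.
Invited Discussion starts after Keynote Address ends; Keynote Address is clear from here.
Invited Slot starts after Invited Discussion ends; Invited Discussion is clear from here.
Demo Q&A starts before Invited Slot ends → Invited Slot and Demo Q&A overlap.
Overlapping pairs: Demo Q&A & Invited Slot, Demo Session & Keynote Address, Fireside Talk & Workshop Discussion — 3 in total.

3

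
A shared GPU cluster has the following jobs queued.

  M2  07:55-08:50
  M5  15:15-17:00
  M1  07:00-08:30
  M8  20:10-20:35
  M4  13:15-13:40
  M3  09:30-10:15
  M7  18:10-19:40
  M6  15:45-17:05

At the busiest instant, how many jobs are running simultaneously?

2

Sort all start/end points and keep a running count:
07:00 start M1 → 1
07:55 start M2 → 2
08:30 end M1 → 1
08:50 end M2 → 0
09:30 start M3 → 1
10:15 end M3 → 0
13:15 start M4 → 1
13:40 end M4 → 0
15:15 start M5 → 1
15:45 start M6 → 2
17:00 end M5 → 1
17:05 end M6 → 0
18:10 start M7 → 1
19:40 end M7 → 0
20:10 start M8 → 1
20:35 end M8 → 0
Peak is 2, at 07:55 (M1, M2).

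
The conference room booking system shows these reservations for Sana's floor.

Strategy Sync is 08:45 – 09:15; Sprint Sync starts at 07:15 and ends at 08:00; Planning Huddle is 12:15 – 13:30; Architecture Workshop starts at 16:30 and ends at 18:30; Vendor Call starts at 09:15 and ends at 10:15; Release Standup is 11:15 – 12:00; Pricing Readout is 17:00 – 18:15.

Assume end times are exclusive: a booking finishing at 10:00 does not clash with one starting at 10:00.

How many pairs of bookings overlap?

Sorted by start: Sprint Sync, Strategy Sync, Vendor Call, Release Standup, Planning Huddle, Architecture Workshop, Pricing Readout.
Strategy Sync starts after Sprint Sync ends, so nothing later overlaps Sprint Sync either.
Vendor Call starts exactly when Strategy Sync ends (back-to-back, no overlap), so nothing later overlaps Strategy Sync either.
Release Standup starts after Vendor Call ends, so nothing later overlaps Vendor Call either.
Planning Huddle starts after Release Standup ends, so nothing later overlaps Release Standup either.
Architecture Workshop starts after Planning Huddle ends, so nothing later overlaps Planning Huddle either.
Pricing Readout starts before Architecture Workshop ends → Architecture Workshop and Pricing Readout overlap.
Overlapping pairs: Architecture Workshop & Pricing Readout — 1 in total.

1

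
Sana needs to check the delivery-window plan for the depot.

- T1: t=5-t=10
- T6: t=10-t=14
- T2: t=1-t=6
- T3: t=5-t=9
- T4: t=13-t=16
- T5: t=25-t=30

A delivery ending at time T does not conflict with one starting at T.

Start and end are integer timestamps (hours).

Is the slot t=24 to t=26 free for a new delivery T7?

No — it overlaps T5

T2: ends t=6 at or before T7 starts t=24 → clear.
T1: ends t=10 at or before T7 starts t=24 → clear.
T3: ends t=9 at or before T7 starts t=24 → clear.
T6: ends t=14 at or before T7 starts t=24 → clear.
T4: ends t=16 at or before T7 starts t=24 → clear.
T5: starts t=25 before T7 ends t=26, and ends t=30 after T7 starts t=24 → overlap.
T7 overlaps T5.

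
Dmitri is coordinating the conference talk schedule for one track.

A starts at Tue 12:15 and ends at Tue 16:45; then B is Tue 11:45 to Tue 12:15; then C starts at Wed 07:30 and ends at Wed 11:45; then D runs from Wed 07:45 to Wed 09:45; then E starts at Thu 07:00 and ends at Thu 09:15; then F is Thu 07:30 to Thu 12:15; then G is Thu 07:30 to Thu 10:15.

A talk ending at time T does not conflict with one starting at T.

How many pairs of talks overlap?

Sorted by start: B, A, C, D, E, F, G.
A starts exactly when B ends (back-to-back, no overlap), so B has no further overlaps.
C starts after A ends, so A has no further overlaps.
D starts before C ends → C and D overlap.
E starts after C ends, so C has no further overlaps.
E starts after D ends, so D has no further overlaps.
F starts before E ends → E and F overlap.
G starts before E ends → E and G overlap.
G starts before F ends → F and G overlap.
Overlapping pairs: C & D, E & F, E & G, F & G — 4 in total.

4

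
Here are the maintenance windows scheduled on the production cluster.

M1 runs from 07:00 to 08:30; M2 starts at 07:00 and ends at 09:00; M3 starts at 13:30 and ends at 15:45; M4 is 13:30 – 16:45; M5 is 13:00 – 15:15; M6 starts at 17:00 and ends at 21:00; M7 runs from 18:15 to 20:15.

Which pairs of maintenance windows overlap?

Sorted by start: M1, M2, M5, M3, M4, M6, M7.
M2 starts before M1 ends → M1 and M2 overlap.
M5 starts after M1 ends — done with M1.
M5 starts after M2 ends — done with M2.
M3 starts before M5 ends → M5 and M3 overlap.
M4 starts before M5 ends → M5 and M4 overlap.
M6 starts after M5 ends — done with M5.
M4 starts before M3 ends → M3 and M4 overlap.
M6 starts after M3 ends — done with M3.
M6 starts after M4 ends — done with M4.
M7 starts before M6 ends → M6 and M7 overlap.

M1 & M2, M3 & M4, M3 & M5, M4 & M5, M6 & M7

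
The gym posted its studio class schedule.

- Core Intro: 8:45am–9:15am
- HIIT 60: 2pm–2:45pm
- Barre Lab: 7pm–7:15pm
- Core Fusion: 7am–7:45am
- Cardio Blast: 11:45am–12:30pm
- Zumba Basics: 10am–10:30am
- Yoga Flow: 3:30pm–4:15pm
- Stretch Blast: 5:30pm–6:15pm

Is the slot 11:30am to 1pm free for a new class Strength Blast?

Core Fusion: ends 7:45am at or before Strength Blast starts 11:30am → clear.
Core Intro: ends 9:15am at or before Strength Blast starts 11:30am → clear.
Zumba Basics: ends 10:30am at or before Strength Blast starts 11:30am → clear.
Cardio Blast: starts 11:45am before Strength Blast ends 1pm, and ends 12:30pm after Strength Blast starts 11:30am → overlap.
HIIT 60: starts 2pm at or after Strength Blast ends 1pm → clear.
Yoga Flow: starts 3:30pm at or after Strength Blast ends 1pm → clear.
Stretch Blast: starts 5:30pm at or after Strength Blast ends 1pm → clear.
Barre Lab: starts 7pm at or after Strength Blast ends 1pm → clear.
Strength Blast overlaps Cardio Blast.

No — it overlaps Cardio Blast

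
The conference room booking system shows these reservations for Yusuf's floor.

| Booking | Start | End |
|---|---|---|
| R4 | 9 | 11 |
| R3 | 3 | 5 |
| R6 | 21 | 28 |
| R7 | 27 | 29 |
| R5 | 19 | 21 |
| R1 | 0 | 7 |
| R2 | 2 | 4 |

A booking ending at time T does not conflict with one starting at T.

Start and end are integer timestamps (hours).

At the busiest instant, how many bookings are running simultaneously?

3

Sweep the timeline, counting +1 at each start and −1 at each end (ends before starts at a tie):
0 start R1 → 1
2 start R2 → 2
3 start R3 → 3
4 end R2 → 2
5 end R3 → 1
7 end R1 → 0
9 start R4 → 1
11 end R4 → 0
19 start R5 → 1
21 end R5 → 0
21 start R6 → 1
27 start R7 → 2
28 end R6 → 1
29 end R7 → 0
Peak is 3, at 3 (R1, R2, R3).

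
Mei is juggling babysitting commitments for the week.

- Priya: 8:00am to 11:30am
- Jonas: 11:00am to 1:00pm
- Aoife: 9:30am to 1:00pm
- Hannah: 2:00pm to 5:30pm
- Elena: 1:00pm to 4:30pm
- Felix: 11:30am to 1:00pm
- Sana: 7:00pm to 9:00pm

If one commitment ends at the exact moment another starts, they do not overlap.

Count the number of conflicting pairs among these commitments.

6

Sorted by start: Priya, Aoife, Jonas, Felix, Elena, Hannah, Sana.
Aoife starts before Priya ends → Priya and Aoife overlap.
Jonas starts before Priya ends → Priya and Jonas overlap.
Felix starts exactly when Priya ends (back-to-back, no overlap); Priya is clear from here.
Jonas starts before Aoife ends → Aoife and Jonas overlap.
Felix starts before Aoife ends → Aoife and Felix overlap.
Elena starts exactly when Aoife ends (back-to-back, no overlap); Aoife is clear from here.
Felix starts before Jonas ends → Jonas and Felix overlap.
Elena starts exactly when Jonas ends (back-to-back, no overlap); Jonas is clear from here.
Elena starts exactly when Felix ends (back-to-back, no overlap); Felix is clear from here.
Hannah starts before Elena ends → Elena and Hannah overlap.
Sana starts after Elena ends.
Sana starts after Hannah ends.
Overlapping pairs: Aoife & Felix, Aoife & Jonas, Aoife & Priya, Elena & Hannah, Felix & Jonas, Jonas & Priya — 6 in total.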